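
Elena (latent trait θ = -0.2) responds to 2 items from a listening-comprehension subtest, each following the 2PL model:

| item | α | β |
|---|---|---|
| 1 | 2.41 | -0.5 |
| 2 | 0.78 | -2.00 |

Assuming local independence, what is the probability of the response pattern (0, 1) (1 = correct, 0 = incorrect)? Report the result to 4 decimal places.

P(θ) = 1 / (1 + exp(−α(θ − β)))
P_1 = 1/(1+e^{-0.7230}) = 0.6733
P_2 = 1/(1+e^{-1.4040}) = 0.8028
L = (1−P_1) × P_2 = 0.3267 × 0.8028 = 0.26231

0.2623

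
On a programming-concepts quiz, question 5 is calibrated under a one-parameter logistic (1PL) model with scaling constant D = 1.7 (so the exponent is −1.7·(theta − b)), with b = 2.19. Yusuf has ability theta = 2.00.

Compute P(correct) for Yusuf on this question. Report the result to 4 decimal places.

P(theta) = 1 / (1 + exp(−D·(theta − b)))
Exponent: 1.7 × (2.00 − 2.19) = -0.3230
1/(1 + e^{0.3230}) = 0.4199
P = 0.4199

0.4199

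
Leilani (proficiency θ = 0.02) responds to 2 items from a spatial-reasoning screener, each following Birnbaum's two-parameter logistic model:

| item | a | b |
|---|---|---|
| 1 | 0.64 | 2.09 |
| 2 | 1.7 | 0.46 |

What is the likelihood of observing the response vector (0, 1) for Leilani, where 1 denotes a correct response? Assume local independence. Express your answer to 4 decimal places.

0.2538

P(θ) = 1 / (1 + exp(−a(θ − b)))
P_1 = 1/(1+e^{1.3248}) = 0.2100
P_2 = 1/(1+e^{0.7480}) = 0.3213
L = (1−P_1) × P_2 = 0.7900 × 0.3213 = 0.25379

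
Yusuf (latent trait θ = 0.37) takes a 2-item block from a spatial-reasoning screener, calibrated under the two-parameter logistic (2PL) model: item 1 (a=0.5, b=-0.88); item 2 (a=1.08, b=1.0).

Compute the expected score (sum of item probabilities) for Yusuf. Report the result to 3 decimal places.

P(θ) = 1 / (1 + exp(−a(θ − b)))
P_1 = 1/(1+e^{-0.6250}) = 0.6514
P_2 = 1/(1+e^{0.6804}) = 0.3362
E[score] = 0.6514 + 0.3362 = 0.9875

0.988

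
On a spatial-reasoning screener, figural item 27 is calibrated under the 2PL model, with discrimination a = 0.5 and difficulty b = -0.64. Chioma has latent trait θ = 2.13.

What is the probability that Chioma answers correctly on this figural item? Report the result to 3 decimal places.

P(θ) = 1 / (1 + exp(−a(θ − b)))
Exponent: 0.5 × (2.13 − (-0.64)) = 1.3850
1/(1 + e^{-1.3850}) = 0.7998

0.800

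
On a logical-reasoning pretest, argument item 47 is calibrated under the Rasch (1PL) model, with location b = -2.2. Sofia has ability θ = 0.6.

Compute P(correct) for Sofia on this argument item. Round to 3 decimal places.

P(θ) = 1 / (1 + exp(−(θ − b)))
Exponent: (0.6 − (-2.2)) = 2.8000
1/(1 + e^{-2.8000}) = 0.9427
P = 0.9427

0.943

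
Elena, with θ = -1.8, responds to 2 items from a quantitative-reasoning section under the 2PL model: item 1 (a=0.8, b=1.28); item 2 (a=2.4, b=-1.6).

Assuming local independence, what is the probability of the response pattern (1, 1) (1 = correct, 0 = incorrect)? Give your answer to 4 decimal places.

0.0300

P(θ) = 1 / (1 + exp(−a(θ − b)))
P_1 = 1/(1+e^{2.4640}) = 0.0784
P_2 = 1/(1+e^{0.4800}) = 0.3823
L = P_1 × P_2 = 0.0784 × 0.3823 = 0.02998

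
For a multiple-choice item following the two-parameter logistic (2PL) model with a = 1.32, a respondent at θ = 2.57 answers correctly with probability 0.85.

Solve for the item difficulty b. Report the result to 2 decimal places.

P(θ) = 1 / (1 + exp(−a(θ − b)))
logit(0.85) = ln(0.85/0.15) = 1.7346
b = θ − logit/(a) = 2.57 − 1.7346/1.3200 = 1.2559

1.26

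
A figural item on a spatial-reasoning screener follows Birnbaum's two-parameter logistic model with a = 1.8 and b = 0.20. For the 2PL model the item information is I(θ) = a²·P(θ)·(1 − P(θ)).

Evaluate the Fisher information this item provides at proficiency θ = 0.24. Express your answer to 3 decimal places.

0.809

P = 1/(1+e^{-0.0720}) = 0.5180
P(1−P) = 0.5180 × 0.4820 = 0.2497
I = a² × P(1−P) = 1.8² × 0.2497 = 0.80895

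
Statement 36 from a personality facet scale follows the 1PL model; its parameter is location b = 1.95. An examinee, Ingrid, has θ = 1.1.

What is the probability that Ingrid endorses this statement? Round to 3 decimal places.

P(θ) = 1 / (1 + exp(−(θ − b)))
Exponent: (1.1 − 1.95) = -0.8500
1/(1 + e^{0.8500}) = 0.2994
P = 0.2994

0.299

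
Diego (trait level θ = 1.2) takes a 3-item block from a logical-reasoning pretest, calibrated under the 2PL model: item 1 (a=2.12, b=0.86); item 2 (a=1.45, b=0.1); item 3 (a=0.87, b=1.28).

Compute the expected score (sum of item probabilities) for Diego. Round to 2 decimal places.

P(θ) = 1 / (1 + exp(−a(θ − b)))
P_1 = 1/(1+e^{-0.7208}) = 0.6728
P_2 = 1/(1+e^{-1.5950}) = 0.8313
P_3 = 1/(1+e^{0.0696}) = 0.4826
E[score] = 0.6728 + 0.8313 + 0.4826 = 1.9867

1.99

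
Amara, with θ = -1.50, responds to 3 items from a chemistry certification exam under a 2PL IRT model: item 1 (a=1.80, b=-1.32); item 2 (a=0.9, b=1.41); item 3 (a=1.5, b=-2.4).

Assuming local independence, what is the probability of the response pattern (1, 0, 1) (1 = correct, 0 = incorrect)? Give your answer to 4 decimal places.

0.3107

P(θ) = 1 / (1 + exp(−a(θ − b)))
P_1 = 1/(1+e^{0.3240}) = 0.4197
P_2 = 1/(1+e^{2.6190}) = 0.0679
P_3 = 1/(1+e^{-1.3500}) = 0.7941
L = P_1 × (1−P_2) × P_3 = 0.4197 × 0.9321 × 0.7941 = 0.31066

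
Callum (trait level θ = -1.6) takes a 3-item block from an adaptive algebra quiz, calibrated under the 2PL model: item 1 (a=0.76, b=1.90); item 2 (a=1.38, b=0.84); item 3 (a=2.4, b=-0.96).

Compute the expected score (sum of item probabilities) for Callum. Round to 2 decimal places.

0.28

P(θ) = 1 / (1 + exp(−a(θ − b)))
P_1 = 1/(1+e^{2.6600}) = 0.0654
P_2 = 1/(1+e^{3.3672}) = 0.0333
P_3 = 1/(1+e^{1.5360}) = 0.1771
E[score] = 0.0654 + 0.0333 + 0.1771 = 0.2758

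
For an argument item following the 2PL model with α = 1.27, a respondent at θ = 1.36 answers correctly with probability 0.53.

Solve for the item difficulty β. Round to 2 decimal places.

1.27

P(θ) = 1 / (1 + exp(−α(θ − β)))
logit(0.53) = ln(0.53/0.47) = 0.1201
β = θ − logit/(α) = 1.36 − 0.1201/1.2700 = 1.2654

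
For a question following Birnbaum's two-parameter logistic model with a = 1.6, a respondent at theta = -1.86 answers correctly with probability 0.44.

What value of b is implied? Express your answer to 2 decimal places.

-1.71

P(theta) = 1 / (1 + exp(−a(theta − b)))
logit(0.44) = ln(0.44/0.56) = -0.2412
b = theta − logit/(a) = -1.86 − (-0.2412)/1.6000 = -1.7093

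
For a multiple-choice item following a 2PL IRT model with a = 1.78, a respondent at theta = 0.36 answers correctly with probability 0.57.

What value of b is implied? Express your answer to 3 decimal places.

0.202

P(theta) = 1 / (1 + exp(−a(theta − b)))
logit(0.57) = ln(0.57/0.43) = 0.2819
b = theta − logit/(a) = 0.36 − 0.2819/1.7800 = 0.2017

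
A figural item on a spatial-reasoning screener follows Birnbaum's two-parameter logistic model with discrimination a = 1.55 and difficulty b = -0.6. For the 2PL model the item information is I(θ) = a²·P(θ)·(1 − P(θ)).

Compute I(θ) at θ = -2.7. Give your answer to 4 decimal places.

0.0859

P = 1/(1+e^{3.2550}) = 0.0371
P(1−P) = 0.0371 × 0.9629 = 0.0358
I = a² × P(1−P) = 1.55² × 0.0358 = 0.08593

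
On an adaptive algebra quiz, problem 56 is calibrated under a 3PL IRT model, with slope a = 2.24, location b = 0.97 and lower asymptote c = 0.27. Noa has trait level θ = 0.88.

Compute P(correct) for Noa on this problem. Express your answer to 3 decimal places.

P(θ) = c + (1 − c) · 1 / (1 + exp(−a(θ − b)))
Exponent: 2.24 × (0.88 − 0.97) = -0.2016
1/(1 + e^{0.2016}) = 0.4498
P = 0.27 + 0.73 × 0.4498 = 0.5983

0.598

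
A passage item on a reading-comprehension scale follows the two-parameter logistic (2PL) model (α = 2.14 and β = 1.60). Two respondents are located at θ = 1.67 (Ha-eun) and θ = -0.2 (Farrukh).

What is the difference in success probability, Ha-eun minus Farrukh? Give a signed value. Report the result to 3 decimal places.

0.517

P(θ) = 1 / (1 + exp(−α(θ − β)))
P(Ha-eun) = 0.5374  [exponent 0.1498]
P(Farrukh) = 0.0208  [exponent -3.8520]
Difference = 0.5374 − 0.0208 = 0.5166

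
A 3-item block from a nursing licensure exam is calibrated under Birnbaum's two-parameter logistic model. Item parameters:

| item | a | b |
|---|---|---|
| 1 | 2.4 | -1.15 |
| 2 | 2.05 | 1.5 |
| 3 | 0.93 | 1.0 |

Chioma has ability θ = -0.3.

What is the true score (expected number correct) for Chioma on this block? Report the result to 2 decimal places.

1.14

P(θ) = 1 / (1 + exp(−a(θ − b)))
P_1 = 1/(1+e^{-2.0400}) = 0.8849
P_2 = 1/(1+e^{3.6900}) = 0.0244
P_3 = 1/(1+e^{1.2090}) = 0.2299
E[score] = 0.8849 + 0.0244 + 0.2299 = 1.1392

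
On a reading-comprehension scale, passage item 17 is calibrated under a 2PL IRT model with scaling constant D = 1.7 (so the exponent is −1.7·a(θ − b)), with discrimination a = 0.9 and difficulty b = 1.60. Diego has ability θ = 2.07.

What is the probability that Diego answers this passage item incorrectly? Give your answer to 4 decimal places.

0.3276

P(θ) = 1 / (1 + exp(−D·a(θ − b)))
Exponent: 1.7 × 0.9 × (2.07 − 1.60) = 0.7191
1/(1 + e^{-0.7191}) = 0.6724
P = 0.6724
P(incorrect) = 1 − 0.6724 = 0.3276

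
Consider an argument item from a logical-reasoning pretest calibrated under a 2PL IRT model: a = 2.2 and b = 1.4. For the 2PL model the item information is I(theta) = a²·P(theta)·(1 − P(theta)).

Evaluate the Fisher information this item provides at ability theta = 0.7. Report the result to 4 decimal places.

0.7036

P = 1/(1+e^{1.5400}) = 0.1765
P(1−P) = 0.1765 × 0.8235 = 0.1454
I = a² × P(1−P) = 2.2² × 0.1454 = 0.70359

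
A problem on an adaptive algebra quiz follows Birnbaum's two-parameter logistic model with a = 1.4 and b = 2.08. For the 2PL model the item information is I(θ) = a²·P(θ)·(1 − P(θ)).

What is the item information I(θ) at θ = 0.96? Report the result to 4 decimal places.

0.2798

P = 1/(1+e^{1.5680}) = 0.1725
P(1−P) = 0.1725 × 0.8275 = 0.1427
I = a² × P(1−P) = 1.4² × 0.1427 = 0.27978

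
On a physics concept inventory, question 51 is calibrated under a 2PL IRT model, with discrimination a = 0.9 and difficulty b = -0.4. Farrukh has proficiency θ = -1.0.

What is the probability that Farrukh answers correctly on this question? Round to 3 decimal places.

P(θ) = 1 / (1 + exp(−a(θ − b)))
Exponent: 0.9 × (-1.0 − (-0.4)) = -0.5400
1/(1 + e^{0.5400}) = 0.3682

0.368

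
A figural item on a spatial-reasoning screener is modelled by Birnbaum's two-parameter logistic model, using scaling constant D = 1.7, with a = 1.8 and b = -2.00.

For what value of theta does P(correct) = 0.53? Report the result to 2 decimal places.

-1.96

P(theta) = 1 / (1 + exp(−D·a(theta − b)))
logit = ln(0.5300/0.4700) = 0.1201
theta = b + logit/(1.7·a) = -2.00 + 0.1201/3.0600 = -1.9607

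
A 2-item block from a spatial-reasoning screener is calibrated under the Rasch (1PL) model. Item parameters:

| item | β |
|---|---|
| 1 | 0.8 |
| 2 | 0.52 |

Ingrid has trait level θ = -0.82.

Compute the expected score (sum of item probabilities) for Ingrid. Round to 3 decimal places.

0.373

P(θ) = 1 / (1 + exp(−(θ − β)))
P_1 = 1/(1+e^{1.6200}) = 0.1652
P_2 = 1/(1+e^{1.3400}) = 0.2075
E[score] = 0.1652 + 0.2075 = 0.3727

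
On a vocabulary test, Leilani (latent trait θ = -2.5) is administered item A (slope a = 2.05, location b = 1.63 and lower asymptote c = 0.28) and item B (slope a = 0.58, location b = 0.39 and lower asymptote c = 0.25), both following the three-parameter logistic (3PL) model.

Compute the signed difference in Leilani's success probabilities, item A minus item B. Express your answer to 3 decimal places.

-0.088

P(θ) = c + (1 − c) · 1 / (1 + exp(−a(θ − b)))
P_A = 0.2802
P_B = 0.3682
P_A − P_B = -0.0880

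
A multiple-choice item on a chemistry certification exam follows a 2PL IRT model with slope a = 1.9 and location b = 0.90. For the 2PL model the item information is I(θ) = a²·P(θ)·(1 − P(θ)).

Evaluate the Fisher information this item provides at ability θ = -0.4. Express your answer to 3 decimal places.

0.260

P = 1/(1+e^{2.4700}) = 0.0780
P(1−P) = 0.0780 × 0.9220 = 0.0719
I = a² × P(1−P) = 1.9² × 0.0719 = 0.25958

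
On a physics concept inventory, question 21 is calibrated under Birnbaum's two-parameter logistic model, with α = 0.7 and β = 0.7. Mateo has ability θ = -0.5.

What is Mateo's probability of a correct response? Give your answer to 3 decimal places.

0.302

P(θ) = 1 / (1 + exp(−α(θ − β)))
Exponent: 0.7 × (-0.5 − 0.7) = -0.8400
1/(1 + e^{0.8400}) = 0.3015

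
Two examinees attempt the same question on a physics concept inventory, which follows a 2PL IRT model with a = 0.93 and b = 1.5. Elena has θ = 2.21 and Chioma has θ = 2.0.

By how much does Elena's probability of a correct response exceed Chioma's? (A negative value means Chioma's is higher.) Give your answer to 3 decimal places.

P(θ) = 1 / (1 + exp(−a(θ − b)))
P(Elena) = 0.6593  [exponent 0.6603]
P(Chioma) = 0.6142  [exponent 0.4650]
Difference = 0.6593 − 0.6142 = 0.0451

0.045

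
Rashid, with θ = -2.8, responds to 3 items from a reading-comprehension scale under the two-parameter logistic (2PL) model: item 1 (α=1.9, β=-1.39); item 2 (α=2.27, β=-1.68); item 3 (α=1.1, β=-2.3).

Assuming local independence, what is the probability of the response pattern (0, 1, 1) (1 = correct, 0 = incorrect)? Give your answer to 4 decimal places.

P(θ) = 1 / (1 + exp(−α(θ − β)))
P_1 = 1/(1+e^{2.6790}) = 0.0642
P_2 = 1/(1+e^{2.5424}) = 0.0729
P_3 = 1/(1+e^{0.5500}) = 0.3659
L = (1−P_1) × P_2 × P_3 = 0.9358 × 0.0729 × 0.3659 = 0.02497

0.0250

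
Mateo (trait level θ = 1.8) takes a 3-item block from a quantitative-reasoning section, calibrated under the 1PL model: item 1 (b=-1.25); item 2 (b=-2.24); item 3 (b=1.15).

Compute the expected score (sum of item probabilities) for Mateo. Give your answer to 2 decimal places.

2.59

P(θ) = 1 / (1 + exp(−(θ − b)))
P_1 = 1/(1+e^{-3.0500}) = 0.9548
P_2 = 1/(1+e^{-4.0400}) = 0.9827
P_3 = 1/(1+e^{-0.6500}) = 0.6570
E[score] = 0.9548 + 0.9827 + 0.6570 = 2.5945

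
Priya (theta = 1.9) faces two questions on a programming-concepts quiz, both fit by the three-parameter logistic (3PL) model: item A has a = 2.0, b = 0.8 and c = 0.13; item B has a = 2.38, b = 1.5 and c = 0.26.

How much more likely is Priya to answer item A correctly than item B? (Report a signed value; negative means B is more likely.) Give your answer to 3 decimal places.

P(theta) = c + (1 − c) · 1 / (1 + exp(−a(theta − b)))
P_A = 0.9132
P_B = 0.7939
P_A − P_B = 0.1193

0.119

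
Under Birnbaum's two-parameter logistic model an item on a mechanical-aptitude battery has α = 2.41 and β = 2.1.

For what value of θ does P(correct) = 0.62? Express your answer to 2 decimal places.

P(θ) = 1 / (1 + exp(−α(θ − β)))
logit = ln(0.6200/0.3800) = 0.4895
θ = β + logit/(α) = 2.1 + 0.4895/2.4100 = 2.3031

2.30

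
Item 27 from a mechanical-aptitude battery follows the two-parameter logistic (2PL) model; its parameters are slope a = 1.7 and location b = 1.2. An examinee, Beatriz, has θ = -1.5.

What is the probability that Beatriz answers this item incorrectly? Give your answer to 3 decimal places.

P(θ) = 1 / (1 + exp(−a(θ − b)))
Exponent: 1.7 × (-1.5 − 1.2) = -4.5900
1/(1 + e^{4.5900}) = 0.0101
P(incorrect) = 1 − 0.0101 = 0.9899

0.990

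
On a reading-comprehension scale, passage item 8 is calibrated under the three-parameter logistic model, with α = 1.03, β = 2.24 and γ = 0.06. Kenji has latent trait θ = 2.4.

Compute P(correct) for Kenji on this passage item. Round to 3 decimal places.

0.569

P(θ) = γ + (1 − γ) · 1 / (1 + exp(−α(θ − β)))
Exponent: 1.03 × (2.4 − 2.24) = 0.1648
1/(1 + e^{-0.1648}) = 0.5411
P = 0.06 + 0.94 × 0.5411 = 0.5686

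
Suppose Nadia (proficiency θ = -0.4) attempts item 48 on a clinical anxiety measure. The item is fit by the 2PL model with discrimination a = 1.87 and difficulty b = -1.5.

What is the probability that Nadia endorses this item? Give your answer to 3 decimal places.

0.887

P(θ) = 1 / (1 + exp(−a(θ − b)))
Exponent: 1.87 × (-0.4 − (-1.5)) = 2.0570
1/(1 + e^{-2.0570}) = 0.8867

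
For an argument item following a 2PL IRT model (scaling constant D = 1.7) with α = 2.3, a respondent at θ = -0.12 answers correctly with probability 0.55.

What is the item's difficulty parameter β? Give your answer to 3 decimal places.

P(θ) = 1 / (1 + exp(−D·α(θ − β)))
logit(0.55) = ln(0.55/0.45) = 0.2007
β = θ − logit/(1.7·α) = -0.12 − 0.2007/3.9100 = -0.1713

-0.171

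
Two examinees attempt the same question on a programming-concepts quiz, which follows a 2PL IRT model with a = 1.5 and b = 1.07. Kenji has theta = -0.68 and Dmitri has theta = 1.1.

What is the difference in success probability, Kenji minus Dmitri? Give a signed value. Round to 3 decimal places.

-0.444

P(theta) = 1 / (1 + exp(−a(theta − b)))
P(Kenji) = 0.0675  [exponent -2.6250]
P(Dmitri) = 0.5112  [exponent 0.0450]
Difference = 0.0675 − 0.5112 = -0.4437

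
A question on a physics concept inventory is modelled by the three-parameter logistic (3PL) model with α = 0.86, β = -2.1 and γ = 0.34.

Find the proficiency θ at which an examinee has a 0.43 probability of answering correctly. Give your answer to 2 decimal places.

-4.25

P(θ) = γ + (1 − γ) · 1 / (1 + exp(−α(θ − β)))
Remove guessing floor: (0.43 − 0.34)/(1 − 0.34) = 0.1364
logit = ln(0.1364/0.8636) = -1.8458
θ = β + logit/(α) = -2.1 + (-1.8458)/0.8600 = -4.2463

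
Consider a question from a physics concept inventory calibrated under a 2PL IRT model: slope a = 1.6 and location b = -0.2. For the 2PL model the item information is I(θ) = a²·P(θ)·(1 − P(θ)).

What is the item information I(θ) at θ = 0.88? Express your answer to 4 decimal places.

P = 1/(1+e^{-1.7280}) = 0.8492
P(1−P) = 0.8492 × 0.1508 = 0.1281
I = a² × P(1−P) = 1.6² × 0.1281 = 0.32791

0.3279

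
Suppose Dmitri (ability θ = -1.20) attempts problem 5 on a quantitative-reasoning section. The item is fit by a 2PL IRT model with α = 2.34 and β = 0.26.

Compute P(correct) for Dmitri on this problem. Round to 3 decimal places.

0.032

P(θ) = 1 / (1 + exp(−α(θ − β)))
Exponent: 2.34 × (-1.20 − 0.26) = -3.4164
1/(1 + e^{3.4164}) = 0.0318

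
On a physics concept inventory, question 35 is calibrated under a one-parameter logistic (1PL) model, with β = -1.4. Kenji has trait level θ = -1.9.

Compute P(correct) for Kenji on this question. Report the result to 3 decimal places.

0.378

P(θ) = 1 / (1 + exp(−(θ − β)))
Exponent: (-1.9 − (-1.4)) = -0.5000
1/(1 + e^{0.5000}) = 0.3775
P = 0.3775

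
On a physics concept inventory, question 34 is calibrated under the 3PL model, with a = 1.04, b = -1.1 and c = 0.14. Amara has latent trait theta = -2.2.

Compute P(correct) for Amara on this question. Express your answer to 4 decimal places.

P(theta) = c + (1 − c) · 1 / (1 + exp(−a(theta − b)))
Exponent: 1.04 × (-2.2 − (-1.1)) = -1.1440
1/(1 + e^{1.1440}) = 0.2416
P = 0.14 + 0.86 × 0.2416 = 0.3478

0.3478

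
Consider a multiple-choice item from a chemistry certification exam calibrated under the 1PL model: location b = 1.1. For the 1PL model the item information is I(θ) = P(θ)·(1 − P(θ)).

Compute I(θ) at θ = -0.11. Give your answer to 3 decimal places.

P = 1/(1+e^{1.2100}) = 0.2297
P(1−P) = 0.2297 × 0.7703 = 0.1769
I = P(1−P) = 0.17694

0.177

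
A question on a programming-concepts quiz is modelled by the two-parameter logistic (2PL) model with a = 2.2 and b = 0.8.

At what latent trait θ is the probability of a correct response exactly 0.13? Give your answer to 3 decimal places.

-0.064

P(θ) = 1 / (1 + exp(−a(θ − b)))
logit = ln(0.1300/0.8700) = -1.9010
θ = b + logit/(a) = 0.8 + (-1.9010)/2.2000 = -0.0641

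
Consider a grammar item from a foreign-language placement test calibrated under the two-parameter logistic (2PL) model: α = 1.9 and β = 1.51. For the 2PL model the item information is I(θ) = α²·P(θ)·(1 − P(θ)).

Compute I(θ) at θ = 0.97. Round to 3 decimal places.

P = 1/(1+e^{1.0260}) = 0.2639
P(1−P) = 0.2639 × 0.7361 = 0.1942
I = α² × P(1−P) = 1.9² × 0.1942 = 0.70120

0.701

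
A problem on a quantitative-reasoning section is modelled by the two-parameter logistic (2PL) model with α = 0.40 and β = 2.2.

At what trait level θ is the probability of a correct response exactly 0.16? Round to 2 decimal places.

P(θ) = 1 / (1 + exp(−α(θ − β)))
logit = ln(0.1600/0.8400) = -1.6582
θ = β + logit/(α) = 2.2 + (-1.6582)/0.4000 = -1.9456

-1.95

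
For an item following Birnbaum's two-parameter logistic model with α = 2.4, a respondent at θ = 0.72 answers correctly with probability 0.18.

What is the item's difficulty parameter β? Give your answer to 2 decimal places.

P(θ) = 1 / (1 + exp(−α(θ − β)))
logit(0.18) = ln(0.18/0.82) = -1.5163
β = θ − logit/(α) = 0.72 − (-1.5163)/2.4000 = 1.3518

1.35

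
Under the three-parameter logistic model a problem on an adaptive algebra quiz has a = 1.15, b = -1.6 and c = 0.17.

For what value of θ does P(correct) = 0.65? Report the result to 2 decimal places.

P(θ) = c + (1 − c) · 1 / (1 + exp(−a(θ − b)))
Remove guessing floor: (0.65 − 0.17)/(1 − 0.17) = 0.5783
logit = ln(0.5783/0.4217) = 0.3159
θ = b + logit/(a) = -1.6 + 0.3159/1.1500 = -1.3253

-1.33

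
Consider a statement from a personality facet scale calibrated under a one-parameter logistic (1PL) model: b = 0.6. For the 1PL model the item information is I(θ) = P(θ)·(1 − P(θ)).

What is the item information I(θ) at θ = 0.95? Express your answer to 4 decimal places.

0.2425

P = 1/(1+e^{-0.3500}) = 0.5866
P(1−P) = 0.5866 × 0.4134 = 0.2425
I = P(1−P) = 0.24250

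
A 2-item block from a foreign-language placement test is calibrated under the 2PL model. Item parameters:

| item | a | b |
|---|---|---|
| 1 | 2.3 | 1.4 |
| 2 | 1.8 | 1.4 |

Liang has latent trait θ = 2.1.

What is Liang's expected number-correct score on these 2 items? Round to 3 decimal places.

P(θ) = 1 / (1 + exp(−a(θ − b)))
P_1 = 1/(1+e^{-1.6100}) = 0.8334
P_2 = 1/(1+e^{-1.2600}) = 0.7790
E[score] = 0.8334 + 0.7790 = 1.6124

1.612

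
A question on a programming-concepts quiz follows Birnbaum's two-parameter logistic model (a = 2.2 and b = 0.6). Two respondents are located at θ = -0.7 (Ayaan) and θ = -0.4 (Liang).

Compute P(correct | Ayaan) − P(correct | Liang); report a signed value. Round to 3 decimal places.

-0.046

P(θ) = 1 / (1 + exp(−a(θ − b)))
P(Ayaan) = 0.0542  [exponent -2.8600]
P(Liang) = 0.0998  [exponent -2.2000]
Difference = 0.0542 − 0.0998 = -0.0456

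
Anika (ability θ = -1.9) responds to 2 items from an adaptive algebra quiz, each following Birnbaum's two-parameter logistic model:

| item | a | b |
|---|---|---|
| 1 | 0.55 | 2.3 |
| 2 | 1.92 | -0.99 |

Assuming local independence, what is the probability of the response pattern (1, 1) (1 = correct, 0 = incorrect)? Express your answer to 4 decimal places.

0.0134

P(θ) = 1 / (1 + exp(−a(θ − b)))
P_1 = 1/(1+e^{2.3100}) = 0.0903
P_2 = 1/(1+e^{1.7472}) = 0.1484
L = P_1 × P_2 = 0.0903 × 0.1484 = 0.01340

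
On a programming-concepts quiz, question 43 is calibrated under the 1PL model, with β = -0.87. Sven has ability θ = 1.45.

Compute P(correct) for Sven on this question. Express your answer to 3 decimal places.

0.911

P(θ) = 1 / (1 + exp(−(θ − β)))
Exponent: (1.45 − (-0.87)) = 2.3200
1/(1 + e^{-2.3200}) = 0.9105
P = 0.9105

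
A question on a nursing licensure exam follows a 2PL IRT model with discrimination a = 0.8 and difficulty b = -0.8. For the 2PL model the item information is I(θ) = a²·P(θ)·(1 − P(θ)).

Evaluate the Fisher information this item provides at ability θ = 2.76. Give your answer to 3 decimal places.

0.033

P = 1/(1+e^{-2.8480}) = 0.9452
P(1−P) = 0.9452 × 0.0548 = 0.0518
I = a² × P(1−P) = 0.8² × 0.0518 = 0.03314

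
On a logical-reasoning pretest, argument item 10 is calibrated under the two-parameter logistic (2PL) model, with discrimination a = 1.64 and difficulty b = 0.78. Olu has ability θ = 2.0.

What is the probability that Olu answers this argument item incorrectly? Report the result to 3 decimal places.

P(θ) = 1 / (1 + exp(−a(θ − b)))
Exponent: 1.64 × (2.0 − 0.78) = 2.0008
1/(1 + e^{-2.0008}) = 0.8809
P(incorrect) = 1 − 0.8809 = 0.1191

0.119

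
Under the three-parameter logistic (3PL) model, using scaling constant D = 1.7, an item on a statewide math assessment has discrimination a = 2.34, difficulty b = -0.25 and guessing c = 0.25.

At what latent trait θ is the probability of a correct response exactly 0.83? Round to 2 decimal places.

0.06

P(θ) = c + (1 − c) · 1 / (1 + exp(−D·a(θ − b)))
Remove guessing floor: (0.83 − 0.25)/(1 − 0.25) = 0.7733
logit = ln(0.7733/0.2267) = 1.2272
θ = b + logit/(1.7·a) = -0.25 + 1.2272/3.9780 = 0.0585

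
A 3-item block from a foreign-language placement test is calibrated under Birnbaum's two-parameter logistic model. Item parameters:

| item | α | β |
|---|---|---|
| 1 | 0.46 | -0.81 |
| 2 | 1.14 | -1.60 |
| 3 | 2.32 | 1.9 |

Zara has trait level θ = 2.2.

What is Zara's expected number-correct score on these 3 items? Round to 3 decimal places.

P(θ) = 1 / (1 + exp(−α(θ − β)))
P_1 = 1/(1+e^{-1.3846}) = 0.7997
P_2 = 1/(1+e^{-4.3320}) = 0.9870
P_3 = 1/(1+e^{-0.6960}) = 0.6673
E[score] = 0.7997 + 0.9870 + 0.6673 = 2.4541

2.454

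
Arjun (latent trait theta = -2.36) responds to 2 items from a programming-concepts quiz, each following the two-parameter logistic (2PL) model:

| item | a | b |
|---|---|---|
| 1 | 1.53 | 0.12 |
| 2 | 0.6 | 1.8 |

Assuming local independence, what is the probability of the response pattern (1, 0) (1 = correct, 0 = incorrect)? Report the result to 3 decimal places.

0.020

P(theta) = 1 / (1 + exp(−a(theta − b)))
P_1 = 1/(1+e^{3.7944}) = 0.0220
P_2 = 1/(1+e^{2.4960}) = 0.0761
L = P_1 × (1−P_2) = 0.0220 × 0.9239 = 0.02033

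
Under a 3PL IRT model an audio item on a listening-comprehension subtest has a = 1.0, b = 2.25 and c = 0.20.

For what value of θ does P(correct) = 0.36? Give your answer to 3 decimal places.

P(θ) = c + (1 − c) · 1 / (1 + exp(−a(θ − b)))
Remove guessing floor: (0.36 − 0.20)/(1 − 0.20) = 0.2000
logit = ln(0.2000/0.8000) = -1.3863
θ = b + logit/(a) = 2.25 + (-1.3863)/1.0000 = 0.8637

0.864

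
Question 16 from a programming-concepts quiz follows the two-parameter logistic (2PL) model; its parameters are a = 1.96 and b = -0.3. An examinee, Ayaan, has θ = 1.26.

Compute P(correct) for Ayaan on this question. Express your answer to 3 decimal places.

0.955

P(θ) = 1 / (1 + exp(−a(θ − b)))
Exponent: 1.96 × (1.26 − (-0.3)) = 3.0576
1/(1 + e^{-3.0576}) = 0.9551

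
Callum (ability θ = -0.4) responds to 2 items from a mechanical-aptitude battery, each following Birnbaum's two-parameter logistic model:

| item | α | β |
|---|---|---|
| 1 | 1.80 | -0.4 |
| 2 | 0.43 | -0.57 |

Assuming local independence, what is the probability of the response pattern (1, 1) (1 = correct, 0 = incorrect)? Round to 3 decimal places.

P(θ) = 1 / (1 + exp(−α(θ − β)))
P_1 = 1/(1+e^{0.0000}) = 0.5000
P_2 = 1/(1+e^{-0.0731}) = 0.5183
L = P_1 × P_2 = 0.5000 × 0.5183 = 0.25913

0.259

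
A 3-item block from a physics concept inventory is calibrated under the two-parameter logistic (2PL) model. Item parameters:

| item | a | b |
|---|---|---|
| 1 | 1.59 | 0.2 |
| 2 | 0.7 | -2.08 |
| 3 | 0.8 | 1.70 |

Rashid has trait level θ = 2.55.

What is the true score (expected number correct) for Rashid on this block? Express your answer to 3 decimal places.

2.603

P(θ) = 1 / (1 + exp(−a(θ − b)))
P_1 = 1/(1+e^{-3.7365}) = 0.9767
P_2 = 1/(1+e^{-3.2410}) = 0.9623
P_3 = 1/(1+e^{-0.6800}) = 0.6637
E[score] = 0.9767 + 0.9623 + 0.6637 = 2.6028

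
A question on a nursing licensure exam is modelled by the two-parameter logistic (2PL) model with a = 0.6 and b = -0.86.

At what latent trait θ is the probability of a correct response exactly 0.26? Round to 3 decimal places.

P(θ) = 1 / (1 + exp(−a(θ − b)))
logit = ln(0.2600/0.7400) = -1.0460
θ = b + logit/(a) = -0.86 + (-1.0460)/0.6000 = -2.6033

-2.603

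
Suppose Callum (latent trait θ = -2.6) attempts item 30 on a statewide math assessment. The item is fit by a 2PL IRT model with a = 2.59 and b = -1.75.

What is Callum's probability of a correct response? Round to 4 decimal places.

0.0996

P(θ) = 1 / (1 + exp(−a(θ − b)))
Exponent: 2.59 × (-2.6 − (-1.75)) = -2.2015
1/(1 + e^{2.2015}) = 0.0996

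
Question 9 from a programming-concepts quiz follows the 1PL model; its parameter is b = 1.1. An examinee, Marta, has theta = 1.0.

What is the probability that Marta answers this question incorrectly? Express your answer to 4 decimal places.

P(theta) = 1 / (1 + exp(−(theta − b)))
Exponent: (1.0 − 1.1) = -0.1000
1/(1 + e^{0.1000}) = 0.4750
P = 0.4750
P(incorrect) = 1 − 0.4750 = 0.5250

0.5250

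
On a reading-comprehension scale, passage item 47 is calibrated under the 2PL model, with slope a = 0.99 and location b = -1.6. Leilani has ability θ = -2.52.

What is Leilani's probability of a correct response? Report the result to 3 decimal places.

P(θ) = 1 / (1 + exp(−a(θ − b)))
Exponent: 0.99 × (-2.52 − (-1.6)) = -0.9108
1/(1 + e^{0.9108}) = 0.2868

0.287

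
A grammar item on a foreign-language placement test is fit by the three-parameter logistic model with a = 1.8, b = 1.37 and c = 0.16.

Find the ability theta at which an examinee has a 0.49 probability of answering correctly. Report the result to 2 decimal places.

P(theta) = c + (1 − c) · 1 / (1 + exp(−a(theta − b)))
Remove guessing floor: (0.49 − 0.16)/(1 − 0.16) = 0.3929
logit = ln(0.3929/0.6071) = -0.4353
theta = b + logit/(a) = 1.37 + (-0.4353)/1.8000 = 1.1282

1.13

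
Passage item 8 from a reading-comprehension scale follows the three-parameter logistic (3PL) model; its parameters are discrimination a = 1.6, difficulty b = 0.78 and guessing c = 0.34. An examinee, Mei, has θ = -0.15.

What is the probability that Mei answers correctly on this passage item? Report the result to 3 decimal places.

0.462

P(θ) = c + (1 − c) · 1 / (1 + exp(−a(θ − b)))
Exponent: 1.6 × (-0.15 − 0.78) = -1.4880
1/(1 + e^{1.4880}) = 0.1842
P = 0.34 + 0.66 × 0.1842 = 0.4616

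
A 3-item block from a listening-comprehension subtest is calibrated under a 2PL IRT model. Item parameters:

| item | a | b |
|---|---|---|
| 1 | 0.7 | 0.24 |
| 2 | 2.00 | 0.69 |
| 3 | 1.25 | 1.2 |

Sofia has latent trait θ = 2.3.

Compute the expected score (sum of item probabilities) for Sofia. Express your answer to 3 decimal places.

P(θ) = 1 / (1 + exp(−a(θ − b)))
P_1 = 1/(1+e^{-1.4420}) = 0.8088
P_2 = 1/(1+e^{-3.2200}) = 0.9616
P_3 = 1/(1+e^{-1.3750}) = 0.7982
E[score] = 0.8088 + 0.9616 + 0.7982 = 2.5685

2.569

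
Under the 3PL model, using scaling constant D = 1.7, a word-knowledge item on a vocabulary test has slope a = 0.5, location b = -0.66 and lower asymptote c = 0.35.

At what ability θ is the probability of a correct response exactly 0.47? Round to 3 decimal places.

-2.408

P(θ) = c + (1 − c) · 1 / (1 + exp(−D·a(θ − b)))
Remove guessing floor: (0.47 − 0.35)/(1 − 0.35) = 0.1846
logit = ln(0.1846/0.8154) = -1.4854
θ = b + logit/(1.7·a) = -0.66 + (-1.4854)/0.8500 = -2.4075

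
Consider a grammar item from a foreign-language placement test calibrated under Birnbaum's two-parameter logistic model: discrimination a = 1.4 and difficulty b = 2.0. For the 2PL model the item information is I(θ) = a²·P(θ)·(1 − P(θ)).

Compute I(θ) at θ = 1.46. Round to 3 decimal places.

0.426

P = 1/(1+e^{0.7560}) = 0.3195
P(1−P) = 0.3195 × 0.6805 = 0.2174
I = a² × P(1−P) = 1.4² × 0.2174 = 0.42615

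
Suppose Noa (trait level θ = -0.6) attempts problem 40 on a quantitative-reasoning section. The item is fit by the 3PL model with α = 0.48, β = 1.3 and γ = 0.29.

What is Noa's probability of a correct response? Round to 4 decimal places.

P(θ) = γ + (1 − γ) · 1 / (1 + exp(−α(θ − β)))
Exponent: 0.48 × (-0.6 − 1.3) = -0.9120
1/(1 + e^{0.9120}) = 0.2866
P = 0.29 + 0.71 × 0.2866 = 0.4935

0.4935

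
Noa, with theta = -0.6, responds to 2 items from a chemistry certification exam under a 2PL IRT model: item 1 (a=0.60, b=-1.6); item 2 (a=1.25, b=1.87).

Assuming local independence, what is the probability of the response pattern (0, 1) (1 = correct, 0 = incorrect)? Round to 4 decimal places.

P(theta) = 1 / (1 + exp(−a(theta − b)))
P_1 = 1/(1+e^{-0.6000}) = 0.6457
P_2 = 1/(1+e^{3.0875}) = 0.0436
L = (1−P_1) × P_2 = 0.3543 × 0.0436 = 0.01546

0.0155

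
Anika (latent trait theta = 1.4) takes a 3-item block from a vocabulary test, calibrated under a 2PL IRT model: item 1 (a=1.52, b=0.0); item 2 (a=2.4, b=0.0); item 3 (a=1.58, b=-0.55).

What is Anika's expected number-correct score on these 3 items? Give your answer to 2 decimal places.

P(theta) = 1 / (1 + exp(−a(theta − b)))
P_1 = 1/(1+e^{-2.1280}) = 0.8936
P_2 = 1/(1+e^{-3.3600}) = 0.9664
P_3 = 1/(1+e^{-3.0810}) = 0.9561
E[score] = 0.8936 + 0.9664 + 0.9561 = 2.8161

2.82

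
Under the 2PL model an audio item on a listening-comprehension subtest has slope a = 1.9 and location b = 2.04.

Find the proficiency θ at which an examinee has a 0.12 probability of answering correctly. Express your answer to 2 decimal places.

0.99

P(θ) = 1 / (1 + exp(−a(θ − b)))
logit = ln(0.1200/0.8800) = -1.9924
θ = b + logit/(a) = 2.04 + (-1.9924)/1.9000 = 0.9914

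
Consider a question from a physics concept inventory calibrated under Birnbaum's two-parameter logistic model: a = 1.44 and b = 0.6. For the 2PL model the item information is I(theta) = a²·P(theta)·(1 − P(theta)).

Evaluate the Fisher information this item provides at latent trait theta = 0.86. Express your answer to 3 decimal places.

P = 1/(1+e^{-0.3744}) = 0.5925
P(1−P) = 0.5925 × 0.4075 = 0.2414
I = a² × P(1−P) = 1.44² × 0.2414 = 0.50065

0.501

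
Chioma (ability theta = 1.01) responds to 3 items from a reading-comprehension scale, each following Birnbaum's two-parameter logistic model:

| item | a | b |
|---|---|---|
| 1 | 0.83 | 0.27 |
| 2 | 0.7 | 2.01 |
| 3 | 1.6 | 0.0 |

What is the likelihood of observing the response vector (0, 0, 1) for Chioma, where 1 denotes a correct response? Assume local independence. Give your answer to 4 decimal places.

P(theta) = 1 / (1 + exp(−a(theta − b)))
P_1 = 1/(1+e^{-0.6142}) = 0.6489
P_2 = 1/(1+e^{0.7000}) = 0.3318
P_3 = 1/(1+e^{-1.6160}) = 0.8342
L = (1−P_1) × (1−P_2) × P_3 = 0.3511 × 0.6682 × 0.8342 = 0.19571

0.1957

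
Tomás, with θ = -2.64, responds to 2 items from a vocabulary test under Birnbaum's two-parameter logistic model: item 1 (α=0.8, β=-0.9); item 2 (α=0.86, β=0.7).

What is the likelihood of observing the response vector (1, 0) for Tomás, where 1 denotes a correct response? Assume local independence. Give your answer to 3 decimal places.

P(θ) = 1 / (1 + exp(−α(θ − β)))
P_1 = 1/(1+e^{1.3920}) = 0.1991
P_2 = 1/(1+e^{2.8724}) = 0.0535
L = P_1 × (1−P_2) = 0.1991 × 0.9465 = 0.18843

0.188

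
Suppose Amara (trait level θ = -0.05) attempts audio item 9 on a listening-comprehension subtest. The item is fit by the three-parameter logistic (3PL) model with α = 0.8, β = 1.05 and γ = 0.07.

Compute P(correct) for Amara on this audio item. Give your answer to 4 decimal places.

0.3427

P(θ) = γ + (1 − γ) · 1 / (1 + exp(−α(θ − β)))
Exponent: 0.8 × (-0.05 − 1.05) = -0.8800
1/(1 + e^{0.8800}) = 0.2932
P = 0.07 + 0.93 × 0.2932 = 0.3427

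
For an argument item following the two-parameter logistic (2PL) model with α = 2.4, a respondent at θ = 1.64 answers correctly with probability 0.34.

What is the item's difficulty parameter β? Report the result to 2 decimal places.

1.92

P(θ) = 1 / (1 + exp(−α(θ − β)))
logit(0.34) = ln(0.34/0.66) = -0.6633
β = θ − logit/(α) = 1.64 − (-0.6633)/2.4000 = 1.9164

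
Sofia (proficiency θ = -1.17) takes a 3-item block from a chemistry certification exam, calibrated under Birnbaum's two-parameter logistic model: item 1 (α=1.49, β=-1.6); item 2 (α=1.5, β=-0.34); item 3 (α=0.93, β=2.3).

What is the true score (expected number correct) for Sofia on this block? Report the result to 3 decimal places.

0.917

P(θ) = 1 / (1 + exp(−α(θ − β)))
P_1 = 1/(1+e^{-0.6407}) = 0.6549
P_2 = 1/(1+e^{1.2450}) = 0.2236
P_3 = 1/(1+e^{3.2271}) = 0.0382
E[score] = 0.6549 + 0.2236 + 0.0382 = 0.9166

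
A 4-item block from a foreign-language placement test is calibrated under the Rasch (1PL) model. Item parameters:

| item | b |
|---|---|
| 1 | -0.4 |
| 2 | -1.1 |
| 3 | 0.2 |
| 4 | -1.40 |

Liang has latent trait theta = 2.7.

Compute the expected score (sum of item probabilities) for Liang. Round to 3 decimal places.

3.843

P(theta) = 1 / (1 + exp(−(theta − b)))
P_1 = 1/(1+e^{-3.1000}) = 0.9569
P_2 = 1/(1+e^{-3.8000}) = 0.9781
P_3 = 1/(1+e^{-2.5000}) = 0.9241
P_4 = 1/(1+e^{-4.1000}) = 0.9837
E[score] = 0.9569 + 0.9781 + 0.9241 + 0.9837 = 3.8429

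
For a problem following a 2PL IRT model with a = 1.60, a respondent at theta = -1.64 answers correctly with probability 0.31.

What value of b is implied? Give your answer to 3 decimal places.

-1.140

P(theta) = 1 / (1 + exp(−a(theta − b)))
logit(0.31) = ln(0.31/0.69) = -0.8001
b = theta − logit/(a) = -1.64 − (-0.8001)/1.6000 = -1.1399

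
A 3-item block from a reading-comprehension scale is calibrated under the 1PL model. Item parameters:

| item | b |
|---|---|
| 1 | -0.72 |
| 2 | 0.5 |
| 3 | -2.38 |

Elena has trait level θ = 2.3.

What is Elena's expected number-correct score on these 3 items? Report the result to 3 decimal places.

P(θ) = 1 / (1 + exp(−(θ − b)))
P_1 = 1/(1+e^{-3.0200}) = 0.9535
P_2 = 1/(1+e^{-1.8000}) = 0.8581
P_3 = 1/(1+e^{-4.6800}) = 0.9908
E[score] = 0.9535 + 0.8581 + 0.9908 = 2.8024

2.802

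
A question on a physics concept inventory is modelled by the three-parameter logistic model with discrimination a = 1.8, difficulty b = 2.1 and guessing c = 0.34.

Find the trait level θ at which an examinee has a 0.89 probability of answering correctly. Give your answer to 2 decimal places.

2.99

P(θ) = c + (1 − c) · 1 / (1 + exp(−a(θ − b)))
Remove guessing floor: (0.89 − 0.34)/(1 − 0.34) = 0.8333
logit = ln(0.8333/0.1667) = 1.6094
θ = b + logit/(a) = 2.1 + 1.6094/1.8000 = 2.9941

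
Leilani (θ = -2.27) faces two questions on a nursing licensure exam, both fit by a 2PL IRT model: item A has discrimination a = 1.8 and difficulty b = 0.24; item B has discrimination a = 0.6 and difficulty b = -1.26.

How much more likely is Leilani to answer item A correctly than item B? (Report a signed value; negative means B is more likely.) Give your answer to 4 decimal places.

P(θ) = 1 / (1 + exp(−a(θ − b)))
P_A = 0.0108
P_B = 0.3530
P_A − P_B = -0.3422

-0.3422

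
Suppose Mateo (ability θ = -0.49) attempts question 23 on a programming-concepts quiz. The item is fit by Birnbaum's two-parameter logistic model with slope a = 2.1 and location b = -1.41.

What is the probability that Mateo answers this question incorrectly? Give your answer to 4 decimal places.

P(θ) = 1 / (1 + exp(−a(θ − b)))
Exponent: 2.1 × (-0.49 − (-1.41)) = 1.9320
1/(1 + e^{-1.9320}) = 0.8735
P(incorrect) = 1 − 0.8735 = 0.1265

0.1265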